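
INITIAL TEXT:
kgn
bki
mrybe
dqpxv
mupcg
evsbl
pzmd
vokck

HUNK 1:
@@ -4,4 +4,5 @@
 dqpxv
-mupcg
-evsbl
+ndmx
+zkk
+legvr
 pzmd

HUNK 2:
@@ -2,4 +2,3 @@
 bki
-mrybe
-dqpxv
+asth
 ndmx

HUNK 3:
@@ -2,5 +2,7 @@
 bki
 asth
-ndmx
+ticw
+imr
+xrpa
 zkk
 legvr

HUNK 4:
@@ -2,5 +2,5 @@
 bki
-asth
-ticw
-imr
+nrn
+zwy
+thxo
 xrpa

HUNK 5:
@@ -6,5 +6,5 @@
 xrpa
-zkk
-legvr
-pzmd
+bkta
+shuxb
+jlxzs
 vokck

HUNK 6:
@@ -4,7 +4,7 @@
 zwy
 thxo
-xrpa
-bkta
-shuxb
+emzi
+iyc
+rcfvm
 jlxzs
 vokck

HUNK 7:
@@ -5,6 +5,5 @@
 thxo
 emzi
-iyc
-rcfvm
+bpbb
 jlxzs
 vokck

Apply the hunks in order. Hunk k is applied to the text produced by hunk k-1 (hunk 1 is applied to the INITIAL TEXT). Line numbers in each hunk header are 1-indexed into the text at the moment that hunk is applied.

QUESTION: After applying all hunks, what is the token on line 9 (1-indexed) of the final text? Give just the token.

Answer: vokck

Derivation:
Hunk 1: at line 4 remove [mupcg,evsbl] add [ndmx,zkk,legvr] -> 9 lines: kgn bki mrybe dqpxv ndmx zkk legvr pzmd vokck
Hunk 2: at line 2 remove [mrybe,dqpxv] add [asth] -> 8 lines: kgn bki asth ndmx zkk legvr pzmd vokck
Hunk 3: at line 2 remove [ndmx] add [ticw,imr,xrpa] -> 10 lines: kgn bki asth ticw imr xrpa zkk legvr pzmd vokck
Hunk 4: at line 2 remove [asth,ticw,imr] add [nrn,zwy,thxo] -> 10 lines: kgn bki nrn zwy thxo xrpa zkk legvr pzmd vokck
Hunk 5: at line 6 remove [zkk,legvr,pzmd] add [bkta,shuxb,jlxzs] -> 10 lines: kgn bki nrn zwy thxo xrpa bkta shuxb jlxzs vokck
Hunk 6: at line 4 remove [xrpa,bkta,shuxb] add [emzi,iyc,rcfvm] -> 10 lines: kgn bki nrn zwy thxo emzi iyc rcfvm jlxzs vokck
Hunk 7: at line 5 remove [iyc,rcfvm] add [bpbb] -> 9 lines: kgn bki nrn zwy thxo emzi bpbb jlxzs vokck
Final line 9: vokck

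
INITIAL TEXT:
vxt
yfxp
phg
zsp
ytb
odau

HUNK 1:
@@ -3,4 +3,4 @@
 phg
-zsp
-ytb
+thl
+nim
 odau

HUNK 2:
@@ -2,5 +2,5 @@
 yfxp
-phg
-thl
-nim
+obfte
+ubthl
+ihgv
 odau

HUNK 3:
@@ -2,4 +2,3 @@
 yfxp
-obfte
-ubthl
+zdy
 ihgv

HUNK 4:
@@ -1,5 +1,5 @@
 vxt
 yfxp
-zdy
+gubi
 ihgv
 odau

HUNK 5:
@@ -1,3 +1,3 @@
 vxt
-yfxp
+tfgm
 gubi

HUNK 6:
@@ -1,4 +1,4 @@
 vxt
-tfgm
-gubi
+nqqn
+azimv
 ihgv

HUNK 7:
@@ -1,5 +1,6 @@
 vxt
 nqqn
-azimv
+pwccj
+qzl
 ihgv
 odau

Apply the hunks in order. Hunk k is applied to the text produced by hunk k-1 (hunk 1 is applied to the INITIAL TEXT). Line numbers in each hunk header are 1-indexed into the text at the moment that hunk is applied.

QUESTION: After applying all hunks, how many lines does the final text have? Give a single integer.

Hunk 1: at line 3 remove [zsp,ytb] add [thl,nim] -> 6 lines: vxt yfxp phg thl nim odau
Hunk 2: at line 2 remove [phg,thl,nim] add [obfte,ubthl,ihgv] -> 6 lines: vxt yfxp obfte ubthl ihgv odau
Hunk 3: at line 2 remove [obfte,ubthl] add [zdy] -> 5 lines: vxt yfxp zdy ihgv odau
Hunk 4: at line 1 remove [zdy] add [gubi] -> 5 lines: vxt yfxp gubi ihgv odau
Hunk 5: at line 1 remove [yfxp] add [tfgm] -> 5 lines: vxt tfgm gubi ihgv odau
Hunk 6: at line 1 remove [tfgm,gubi] add [nqqn,azimv] -> 5 lines: vxt nqqn azimv ihgv odau
Hunk 7: at line 1 remove [azimv] add [pwccj,qzl] -> 6 lines: vxt nqqn pwccj qzl ihgv odau
Final line count: 6

Answer: 6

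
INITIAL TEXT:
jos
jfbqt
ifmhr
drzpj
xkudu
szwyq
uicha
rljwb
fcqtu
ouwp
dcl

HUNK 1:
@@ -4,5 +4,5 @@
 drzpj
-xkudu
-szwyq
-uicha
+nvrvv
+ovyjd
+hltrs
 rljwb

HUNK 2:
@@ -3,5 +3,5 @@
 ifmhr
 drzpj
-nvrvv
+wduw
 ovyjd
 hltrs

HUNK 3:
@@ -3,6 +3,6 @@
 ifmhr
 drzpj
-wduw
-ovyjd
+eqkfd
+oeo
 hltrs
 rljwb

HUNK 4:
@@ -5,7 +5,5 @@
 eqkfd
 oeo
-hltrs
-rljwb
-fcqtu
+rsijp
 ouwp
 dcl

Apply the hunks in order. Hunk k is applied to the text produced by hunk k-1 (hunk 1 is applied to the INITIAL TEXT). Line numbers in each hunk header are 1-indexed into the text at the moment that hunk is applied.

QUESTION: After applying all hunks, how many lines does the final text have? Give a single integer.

Hunk 1: at line 4 remove [xkudu,szwyq,uicha] add [nvrvv,ovyjd,hltrs] -> 11 lines: jos jfbqt ifmhr drzpj nvrvv ovyjd hltrs rljwb fcqtu ouwp dcl
Hunk 2: at line 3 remove [nvrvv] add [wduw] -> 11 lines: jos jfbqt ifmhr drzpj wduw ovyjd hltrs rljwb fcqtu ouwp dcl
Hunk 3: at line 3 remove [wduw,ovyjd] add [eqkfd,oeo] -> 11 lines: jos jfbqt ifmhr drzpj eqkfd oeo hltrs rljwb fcqtu ouwp dcl
Hunk 4: at line 5 remove [hltrs,rljwb,fcqtu] add [rsijp] -> 9 lines: jos jfbqt ifmhr drzpj eqkfd oeo rsijp ouwp dcl
Final line count: 9

Answer: 9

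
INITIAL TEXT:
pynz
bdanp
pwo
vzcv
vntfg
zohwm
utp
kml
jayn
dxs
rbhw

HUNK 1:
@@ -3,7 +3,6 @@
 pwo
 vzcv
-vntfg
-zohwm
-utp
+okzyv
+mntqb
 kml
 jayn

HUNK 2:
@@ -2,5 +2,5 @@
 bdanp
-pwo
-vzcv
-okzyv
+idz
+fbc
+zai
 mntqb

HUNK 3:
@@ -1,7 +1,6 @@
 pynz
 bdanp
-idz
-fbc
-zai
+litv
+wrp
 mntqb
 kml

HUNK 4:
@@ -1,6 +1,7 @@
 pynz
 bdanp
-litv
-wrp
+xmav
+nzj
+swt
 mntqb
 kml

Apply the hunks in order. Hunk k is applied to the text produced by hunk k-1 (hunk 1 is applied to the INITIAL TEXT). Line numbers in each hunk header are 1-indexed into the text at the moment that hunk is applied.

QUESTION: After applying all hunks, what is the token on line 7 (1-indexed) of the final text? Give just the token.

Hunk 1: at line 3 remove [vntfg,zohwm,utp] add [okzyv,mntqb] -> 10 lines: pynz bdanp pwo vzcv okzyv mntqb kml jayn dxs rbhw
Hunk 2: at line 2 remove [pwo,vzcv,okzyv] add [idz,fbc,zai] -> 10 lines: pynz bdanp idz fbc zai mntqb kml jayn dxs rbhw
Hunk 3: at line 1 remove [idz,fbc,zai] add [litv,wrp] -> 9 lines: pynz bdanp litv wrp mntqb kml jayn dxs rbhw
Hunk 4: at line 1 remove [litv,wrp] add [xmav,nzj,swt] -> 10 lines: pynz bdanp xmav nzj swt mntqb kml jayn dxs rbhw
Final line 7: kml

Answer: kml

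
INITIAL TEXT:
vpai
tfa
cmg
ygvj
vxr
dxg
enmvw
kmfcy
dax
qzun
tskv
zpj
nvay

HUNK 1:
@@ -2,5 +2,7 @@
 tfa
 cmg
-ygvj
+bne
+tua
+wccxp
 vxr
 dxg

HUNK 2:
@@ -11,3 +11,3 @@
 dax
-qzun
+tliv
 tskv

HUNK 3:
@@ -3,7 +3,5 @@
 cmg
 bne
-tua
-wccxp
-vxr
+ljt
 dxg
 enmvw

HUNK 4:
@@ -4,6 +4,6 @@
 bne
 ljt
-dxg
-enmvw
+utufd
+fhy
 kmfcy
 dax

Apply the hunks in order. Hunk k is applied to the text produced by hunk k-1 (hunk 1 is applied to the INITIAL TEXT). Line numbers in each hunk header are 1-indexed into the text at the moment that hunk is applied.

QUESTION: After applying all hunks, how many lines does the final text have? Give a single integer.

Hunk 1: at line 2 remove [ygvj] add [bne,tua,wccxp] -> 15 lines: vpai tfa cmg bne tua wccxp vxr dxg enmvw kmfcy dax qzun tskv zpj nvay
Hunk 2: at line 11 remove [qzun] add [tliv] -> 15 lines: vpai tfa cmg bne tua wccxp vxr dxg enmvw kmfcy dax tliv tskv zpj nvay
Hunk 3: at line 3 remove [tua,wccxp,vxr] add [ljt] -> 13 lines: vpai tfa cmg bne ljt dxg enmvw kmfcy dax tliv tskv zpj nvay
Hunk 4: at line 4 remove [dxg,enmvw] add [utufd,fhy] -> 13 lines: vpai tfa cmg bne ljt utufd fhy kmfcy dax tliv tskv zpj nvay
Final line count: 13

Answer: 13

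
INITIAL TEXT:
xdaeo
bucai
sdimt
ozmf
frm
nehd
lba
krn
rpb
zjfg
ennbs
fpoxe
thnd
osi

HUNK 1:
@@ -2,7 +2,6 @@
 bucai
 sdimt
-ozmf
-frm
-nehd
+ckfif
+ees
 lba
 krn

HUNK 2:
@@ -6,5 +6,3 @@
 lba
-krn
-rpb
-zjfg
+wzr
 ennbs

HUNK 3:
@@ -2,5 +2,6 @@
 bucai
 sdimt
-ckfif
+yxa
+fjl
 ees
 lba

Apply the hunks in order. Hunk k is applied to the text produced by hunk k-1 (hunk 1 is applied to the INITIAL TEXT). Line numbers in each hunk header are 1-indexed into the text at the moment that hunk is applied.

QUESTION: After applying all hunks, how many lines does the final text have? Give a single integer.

Answer: 12

Derivation:
Hunk 1: at line 2 remove [ozmf,frm,nehd] add [ckfif,ees] -> 13 lines: xdaeo bucai sdimt ckfif ees lba krn rpb zjfg ennbs fpoxe thnd osi
Hunk 2: at line 6 remove [krn,rpb,zjfg] add [wzr] -> 11 lines: xdaeo bucai sdimt ckfif ees lba wzr ennbs fpoxe thnd osi
Hunk 3: at line 2 remove [ckfif] add [yxa,fjl] -> 12 lines: xdaeo bucai sdimt yxa fjl ees lba wzr ennbs fpoxe thnd osi
Final line count: 12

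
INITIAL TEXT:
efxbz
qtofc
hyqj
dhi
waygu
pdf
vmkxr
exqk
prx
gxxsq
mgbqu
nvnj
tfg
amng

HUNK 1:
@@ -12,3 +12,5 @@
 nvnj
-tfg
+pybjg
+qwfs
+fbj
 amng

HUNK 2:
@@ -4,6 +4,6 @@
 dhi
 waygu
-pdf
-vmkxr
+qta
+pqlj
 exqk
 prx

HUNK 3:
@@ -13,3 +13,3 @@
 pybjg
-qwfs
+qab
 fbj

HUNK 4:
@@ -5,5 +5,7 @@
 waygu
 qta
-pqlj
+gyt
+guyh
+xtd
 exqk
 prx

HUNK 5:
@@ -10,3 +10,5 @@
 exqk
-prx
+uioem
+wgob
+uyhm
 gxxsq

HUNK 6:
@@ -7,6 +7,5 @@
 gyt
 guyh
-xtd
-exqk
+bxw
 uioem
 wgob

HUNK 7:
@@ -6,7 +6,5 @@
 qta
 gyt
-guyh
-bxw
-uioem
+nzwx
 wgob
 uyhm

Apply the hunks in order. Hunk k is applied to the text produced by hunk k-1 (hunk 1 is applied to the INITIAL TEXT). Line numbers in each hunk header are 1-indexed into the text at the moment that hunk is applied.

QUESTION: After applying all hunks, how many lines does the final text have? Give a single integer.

Answer: 17

Derivation:
Hunk 1: at line 12 remove [tfg] add [pybjg,qwfs,fbj] -> 16 lines: efxbz qtofc hyqj dhi waygu pdf vmkxr exqk prx gxxsq mgbqu nvnj pybjg qwfs fbj amng
Hunk 2: at line 4 remove [pdf,vmkxr] add [qta,pqlj] -> 16 lines: efxbz qtofc hyqj dhi waygu qta pqlj exqk prx gxxsq mgbqu nvnj pybjg qwfs fbj amng
Hunk 3: at line 13 remove [qwfs] add [qab] -> 16 lines: efxbz qtofc hyqj dhi waygu qta pqlj exqk prx gxxsq mgbqu nvnj pybjg qab fbj amng
Hunk 4: at line 5 remove [pqlj] add [gyt,guyh,xtd] -> 18 lines: efxbz qtofc hyqj dhi waygu qta gyt guyh xtd exqk prx gxxsq mgbqu nvnj pybjg qab fbj amng
Hunk 5: at line 10 remove [prx] add [uioem,wgob,uyhm] -> 20 lines: efxbz qtofc hyqj dhi waygu qta gyt guyh xtd exqk uioem wgob uyhm gxxsq mgbqu nvnj pybjg qab fbj amng
Hunk 6: at line 7 remove [xtd,exqk] add [bxw] -> 19 lines: efxbz qtofc hyqj dhi waygu qta gyt guyh bxw uioem wgob uyhm gxxsq mgbqu nvnj pybjg qab fbj amng
Hunk 7: at line 6 remove [guyh,bxw,uioem] add [nzwx] -> 17 lines: efxbz qtofc hyqj dhi waygu qta gyt nzwx wgob uyhm gxxsq mgbqu nvnj pybjg qab fbj amng
Final line count: 17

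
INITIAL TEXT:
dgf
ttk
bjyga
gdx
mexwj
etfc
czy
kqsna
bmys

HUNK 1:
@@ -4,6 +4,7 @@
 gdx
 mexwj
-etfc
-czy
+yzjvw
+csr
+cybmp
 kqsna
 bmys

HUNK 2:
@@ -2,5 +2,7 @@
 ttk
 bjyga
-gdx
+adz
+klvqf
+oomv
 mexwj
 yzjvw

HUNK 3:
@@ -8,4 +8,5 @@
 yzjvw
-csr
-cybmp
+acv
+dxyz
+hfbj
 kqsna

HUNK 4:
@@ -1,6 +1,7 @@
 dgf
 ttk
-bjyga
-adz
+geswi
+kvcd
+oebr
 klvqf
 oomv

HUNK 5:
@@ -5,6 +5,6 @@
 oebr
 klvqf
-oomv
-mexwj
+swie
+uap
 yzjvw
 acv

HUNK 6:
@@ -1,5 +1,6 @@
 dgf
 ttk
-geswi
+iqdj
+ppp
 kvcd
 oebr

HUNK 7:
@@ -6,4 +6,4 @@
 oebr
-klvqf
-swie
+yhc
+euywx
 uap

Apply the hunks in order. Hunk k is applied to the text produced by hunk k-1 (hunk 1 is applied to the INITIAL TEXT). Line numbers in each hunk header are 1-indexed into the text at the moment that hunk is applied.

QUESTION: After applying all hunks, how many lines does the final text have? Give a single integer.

Answer: 15

Derivation:
Hunk 1: at line 4 remove [etfc,czy] add [yzjvw,csr,cybmp] -> 10 lines: dgf ttk bjyga gdx mexwj yzjvw csr cybmp kqsna bmys
Hunk 2: at line 2 remove [gdx] add [adz,klvqf,oomv] -> 12 lines: dgf ttk bjyga adz klvqf oomv mexwj yzjvw csr cybmp kqsna bmys
Hunk 3: at line 8 remove [csr,cybmp] add [acv,dxyz,hfbj] -> 13 lines: dgf ttk bjyga adz klvqf oomv mexwj yzjvw acv dxyz hfbj kqsna bmys
Hunk 4: at line 1 remove [bjyga,adz] add [geswi,kvcd,oebr] -> 14 lines: dgf ttk geswi kvcd oebr klvqf oomv mexwj yzjvw acv dxyz hfbj kqsna bmys
Hunk 5: at line 5 remove [oomv,mexwj] add [swie,uap] -> 14 lines: dgf ttk geswi kvcd oebr klvqf swie uap yzjvw acv dxyz hfbj kqsna bmys
Hunk 6: at line 1 remove [geswi] add [iqdj,ppp] -> 15 lines: dgf ttk iqdj ppp kvcd oebr klvqf swie uap yzjvw acv dxyz hfbj kqsna bmys
Hunk 7: at line 6 remove [klvqf,swie] add [yhc,euywx] -> 15 lines: dgf ttk iqdj ppp kvcd oebr yhc euywx uap yzjvw acv dxyz hfbj kqsna bmys
Final line count: 15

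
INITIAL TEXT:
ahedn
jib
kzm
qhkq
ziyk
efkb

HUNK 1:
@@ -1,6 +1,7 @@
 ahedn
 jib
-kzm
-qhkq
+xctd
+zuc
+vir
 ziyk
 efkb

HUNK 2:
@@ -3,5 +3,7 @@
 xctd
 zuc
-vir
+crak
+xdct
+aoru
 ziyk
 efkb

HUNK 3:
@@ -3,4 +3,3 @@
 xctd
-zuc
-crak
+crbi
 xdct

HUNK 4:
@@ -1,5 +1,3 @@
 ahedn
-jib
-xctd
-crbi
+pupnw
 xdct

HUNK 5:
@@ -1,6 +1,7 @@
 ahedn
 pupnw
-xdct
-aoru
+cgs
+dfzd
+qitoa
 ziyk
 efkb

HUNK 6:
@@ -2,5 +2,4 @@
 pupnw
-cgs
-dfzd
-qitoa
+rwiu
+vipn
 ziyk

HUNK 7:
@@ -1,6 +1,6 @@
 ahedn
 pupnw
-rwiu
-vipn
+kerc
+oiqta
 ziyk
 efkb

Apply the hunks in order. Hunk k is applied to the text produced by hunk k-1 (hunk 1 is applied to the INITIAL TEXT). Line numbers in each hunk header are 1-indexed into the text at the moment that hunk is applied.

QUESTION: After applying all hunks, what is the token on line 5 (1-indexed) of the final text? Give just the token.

Hunk 1: at line 1 remove [kzm,qhkq] add [xctd,zuc,vir] -> 7 lines: ahedn jib xctd zuc vir ziyk efkb
Hunk 2: at line 3 remove [vir] add [crak,xdct,aoru] -> 9 lines: ahedn jib xctd zuc crak xdct aoru ziyk efkb
Hunk 3: at line 3 remove [zuc,crak] add [crbi] -> 8 lines: ahedn jib xctd crbi xdct aoru ziyk efkb
Hunk 4: at line 1 remove [jib,xctd,crbi] add [pupnw] -> 6 lines: ahedn pupnw xdct aoru ziyk efkb
Hunk 5: at line 1 remove [xdct,aoru] add [cgs,dfzd,qitoa] -> 7 lines: ahedn pupnw cgs dfzd qitoa ziyk efkb
Hunk 6: at line 2 remove [cgs,dfzd,qitoa] add [rwiu,vipn] -> 6 lines: ahedn pupnw rwiu vipn ziyk efkb
Hunk 7: at line 1 remove [rwiu,vipn] add [kerc,oiqta] -> 6 lines: ahedn pupnw kerc oiqta ziyk efkb
Final line 5: ziyk

Answer: ziyk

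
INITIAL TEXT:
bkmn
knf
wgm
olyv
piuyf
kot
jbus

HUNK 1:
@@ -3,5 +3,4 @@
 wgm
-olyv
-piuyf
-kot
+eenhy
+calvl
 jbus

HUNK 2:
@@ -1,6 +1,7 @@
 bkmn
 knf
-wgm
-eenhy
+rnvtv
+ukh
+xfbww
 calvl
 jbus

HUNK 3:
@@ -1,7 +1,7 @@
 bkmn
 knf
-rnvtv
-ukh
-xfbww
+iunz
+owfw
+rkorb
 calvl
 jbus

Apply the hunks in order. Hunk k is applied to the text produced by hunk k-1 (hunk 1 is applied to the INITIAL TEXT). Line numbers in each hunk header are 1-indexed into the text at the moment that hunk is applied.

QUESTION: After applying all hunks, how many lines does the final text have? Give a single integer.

Hunk 1: at line 3 remove [olyv,piuyf,kot] add [eenhy,calvl] -> 6 lines: bkmn knf wgm eenhy calvl jbus
Hunk 2: at line 1 remove [wgm,eenhy] add [rnvtv,ukh,xfbww] -> 7 lines: bkmn knf rnvtv ukh xfbww calvl jbus
Hunk 3: at line 1 remove [rnvtv,ukh,xfbww] add [iunz,owfw,rkorb] -> 7 lines: bkmn knf iunz owfw rkorb calvl jbus
Final line count: 7

Answer: 7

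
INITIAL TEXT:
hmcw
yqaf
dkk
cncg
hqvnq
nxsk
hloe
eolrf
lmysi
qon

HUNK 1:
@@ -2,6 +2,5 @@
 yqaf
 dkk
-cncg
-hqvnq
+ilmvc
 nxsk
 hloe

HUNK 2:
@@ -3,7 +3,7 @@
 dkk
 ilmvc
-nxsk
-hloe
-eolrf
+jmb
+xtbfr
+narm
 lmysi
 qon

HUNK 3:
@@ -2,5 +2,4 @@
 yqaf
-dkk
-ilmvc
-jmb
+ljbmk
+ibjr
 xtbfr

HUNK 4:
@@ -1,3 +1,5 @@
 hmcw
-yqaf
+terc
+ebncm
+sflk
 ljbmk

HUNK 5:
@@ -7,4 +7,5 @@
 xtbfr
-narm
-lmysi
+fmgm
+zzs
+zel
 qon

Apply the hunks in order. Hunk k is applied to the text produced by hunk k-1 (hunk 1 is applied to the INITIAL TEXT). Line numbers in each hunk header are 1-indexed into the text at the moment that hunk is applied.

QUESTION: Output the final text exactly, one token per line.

Hunk 1: at line 2 remove [cncg,hqvnq] add [ilmvc] -> 9 lines: hmcw yqaf dkk ilmvc nxsk hloe eolrf lmysi qon
Hunk 2: at line 3 remove [nxsk,hloe,eolrf] add [jmb,xtbfr,narm] -> 9 lines: hmcw yqaf dkk ilmvc jmb xtbfr narm lmysi qon
Hunk 3: at line 2 remove [dkk,ilmvc,jmb] add [ljbmk,ibjr] -> 8 lines: hmcw yqaf ljbmk ibjr xtbfr narm lmysi qon
Hunk 4: at line 1 remove [yqaf] add [terc,ebncm,sflk] -> 10 lines: hmcw terc ebncm sflk ljbmk ibjr xtbfr narm lmysi qon
Hunk 5: at line 7 remove [narm,lmysi] add [fmgm,zzs,zel] -> 11 lines: hmcw terc ebncm sflk ljbmk ibjr xtbfr fmgm zzs zel qon

Answer: hmcw
terc
ebncm
sflk
ljbmk
ibjr
xtbfr
fmgm
zzs
zel
qon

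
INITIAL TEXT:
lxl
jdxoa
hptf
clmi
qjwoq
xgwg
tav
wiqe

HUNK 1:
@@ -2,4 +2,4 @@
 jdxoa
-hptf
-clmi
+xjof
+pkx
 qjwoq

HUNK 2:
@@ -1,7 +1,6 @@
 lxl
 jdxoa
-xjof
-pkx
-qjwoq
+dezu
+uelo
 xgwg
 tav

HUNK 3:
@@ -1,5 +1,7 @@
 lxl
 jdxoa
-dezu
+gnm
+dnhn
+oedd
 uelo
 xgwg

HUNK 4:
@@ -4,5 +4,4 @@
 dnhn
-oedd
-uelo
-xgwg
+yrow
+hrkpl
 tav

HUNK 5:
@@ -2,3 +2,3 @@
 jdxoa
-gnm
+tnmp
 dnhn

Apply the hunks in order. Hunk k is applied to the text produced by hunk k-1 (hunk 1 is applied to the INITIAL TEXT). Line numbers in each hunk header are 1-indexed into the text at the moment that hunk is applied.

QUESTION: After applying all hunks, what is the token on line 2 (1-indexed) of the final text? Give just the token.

Answer: jdxoa

Derivation:
Hunk 1: at line 2 remove [hptf,clmi] add [xjof,pkx] -> 8 lines: lxl jdxoa xjof pkx qjwoq xgwg tav wiqe
Hunk 2: at line 1 remove [xjof,pkx,qjwoq] add [dezu,uelo] -> 7 lines: lxl jdxoa dezu uelo xgwg tav wiqe
Hunk 3: at line 1 remove [dezu] add [gnm,dnhn,oedd] -> 9 lines: lxl jdxoa gnm dnhn oedd uelo xgwg tav wiqe
Hunk 4: at line 4 remove [oedd,uelo,xgwg] add [yrow,hrkpl] -> 8 lines: lxl jdxoa gnm dnhn yrow hrkpl tav wiqe
Hunk 5: at line 2 remove [gnm] add [tnmp] -> 8 lines: lxl jdxoa tnmp dnhn yrow hrkpl tav wiqe
Final line 2: jdxoa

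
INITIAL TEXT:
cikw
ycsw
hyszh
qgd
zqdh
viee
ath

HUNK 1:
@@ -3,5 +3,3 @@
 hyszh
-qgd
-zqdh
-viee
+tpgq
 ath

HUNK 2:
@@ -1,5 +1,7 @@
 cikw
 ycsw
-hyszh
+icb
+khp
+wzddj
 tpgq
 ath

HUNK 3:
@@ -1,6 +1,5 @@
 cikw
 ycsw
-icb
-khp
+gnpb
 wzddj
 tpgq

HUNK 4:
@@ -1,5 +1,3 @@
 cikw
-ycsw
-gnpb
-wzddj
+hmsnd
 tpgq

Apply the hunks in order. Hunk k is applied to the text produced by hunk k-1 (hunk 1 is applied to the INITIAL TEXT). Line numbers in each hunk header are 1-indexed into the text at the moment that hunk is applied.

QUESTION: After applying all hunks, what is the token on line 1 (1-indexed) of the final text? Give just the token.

Answer: cikw

Derivation:
Hunk 1: at line 3 remove [qgd,zqdh,viee] add [tpgq] -> 5 lines: cikw ycsw hyszh tpgq ath
Hunk 2: at line 1 remove [hyszh] add [icb,khp,wzddj] -> 7 lines: cikw ycsw icb khp wzddj tpgq ath
Hunk 3: at line 1 remove [icb,khp] add [gnpb] -> 6 lines: cikw ycsw gnpb wzddj tpgq ath
Hunk 4: at line 1 remove [ycsw,gnpb,wzddj] add [hmsnd] -> 4 lines: cikw hmsnd tpgq ath
Final line 1: cikw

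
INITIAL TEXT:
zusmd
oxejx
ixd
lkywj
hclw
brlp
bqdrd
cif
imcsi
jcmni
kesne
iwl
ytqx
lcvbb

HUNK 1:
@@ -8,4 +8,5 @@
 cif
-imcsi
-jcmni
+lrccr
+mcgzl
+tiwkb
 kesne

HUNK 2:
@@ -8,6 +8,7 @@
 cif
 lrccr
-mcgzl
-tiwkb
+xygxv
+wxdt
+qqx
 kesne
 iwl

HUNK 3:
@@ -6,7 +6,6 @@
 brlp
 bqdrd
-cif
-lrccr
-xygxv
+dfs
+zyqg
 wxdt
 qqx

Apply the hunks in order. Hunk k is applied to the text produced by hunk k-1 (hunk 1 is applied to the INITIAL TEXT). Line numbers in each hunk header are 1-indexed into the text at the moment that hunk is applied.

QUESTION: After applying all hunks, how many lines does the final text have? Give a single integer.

Answer: 15

Derivation:
Hunk 1: at line 8 remove [imcsi,jcmni] add [lrccr,mcgzl,tiwkb] -> 15 lines: zusmd oxejx ixd lkywj hclw brlp bqdrd cif lrccr mcgzl tiwkb kesne iwl ytqx lcvbb
Hunk 2: at line 8 remove [mcgzl,tiwkb] add [xygxv,wxdt,qqx] -> 16 lines: zusmd oxejx ixd lkywj hclw brlp bqdrd cif lrccr xygxv wxdt qqx kesne iwl ytqx lcvbb
Hunk 3: at line 6 remove [cif,lrccr,xygxv] add [dfs,zyqg] -> 15 lines: zusmd oxejx ixd lkywj hclw brlp bqdrd dfs zyqg wxdt qqx kesne iwl ytqx lcvbb
Final line count: 15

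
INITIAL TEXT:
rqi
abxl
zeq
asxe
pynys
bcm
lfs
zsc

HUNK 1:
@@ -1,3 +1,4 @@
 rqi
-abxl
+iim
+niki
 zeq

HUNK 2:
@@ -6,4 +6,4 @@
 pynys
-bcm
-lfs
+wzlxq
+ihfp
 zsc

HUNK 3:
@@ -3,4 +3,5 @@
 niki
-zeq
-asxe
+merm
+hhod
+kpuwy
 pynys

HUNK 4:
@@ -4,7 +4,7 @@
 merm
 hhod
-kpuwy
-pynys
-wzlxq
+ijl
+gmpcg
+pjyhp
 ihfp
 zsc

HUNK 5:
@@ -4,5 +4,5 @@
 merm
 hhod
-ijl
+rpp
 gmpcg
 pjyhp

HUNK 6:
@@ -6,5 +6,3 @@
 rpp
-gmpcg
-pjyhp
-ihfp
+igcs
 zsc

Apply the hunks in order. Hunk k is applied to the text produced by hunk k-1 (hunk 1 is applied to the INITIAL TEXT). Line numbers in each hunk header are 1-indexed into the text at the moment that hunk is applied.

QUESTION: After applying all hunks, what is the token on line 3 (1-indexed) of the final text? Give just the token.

Hunk 1: at line 1 remove [abxl] add [iim,niki] -> 9 lines: rqi iim niki zeq asxe pynys bcm lfs zsc
Hunk 2: at line 6 remove [bcm,lfs] add [wzlxq,ihfp] -> 9 lines: rqi iim niki zeq asxe pynys wzlxq ihfp zsc
Hunk 3: at line 3 remove [zeq,asxe] add [merm,hhod,kpuwy] -> 10 lines: rqi iim niki merm hhod kpuwy pynys wzlxq ihfp zsc
Hunk 4: at line 4 remove [kpuwy,pynys,wzlxq] add [ijl,gmpcg,pjyhp] -> 10 lines: rqi iim niki merm hhod ijl gmpcg pjyhp ihfp zsc
Hunk 5: at line 4 remove [ijl] add [rpp] -> 10 lines: rqi iim niki merm hhod rpp gmpcg pjyhp ihfp zsc
Hunk 6: at line 6 remove [gmpcg,pjyhp,ihfp] add [igcs] -> 8 lines: rqi iim niki merm hhod rpp igcs zsc
Final line 3: niki

Answer: niki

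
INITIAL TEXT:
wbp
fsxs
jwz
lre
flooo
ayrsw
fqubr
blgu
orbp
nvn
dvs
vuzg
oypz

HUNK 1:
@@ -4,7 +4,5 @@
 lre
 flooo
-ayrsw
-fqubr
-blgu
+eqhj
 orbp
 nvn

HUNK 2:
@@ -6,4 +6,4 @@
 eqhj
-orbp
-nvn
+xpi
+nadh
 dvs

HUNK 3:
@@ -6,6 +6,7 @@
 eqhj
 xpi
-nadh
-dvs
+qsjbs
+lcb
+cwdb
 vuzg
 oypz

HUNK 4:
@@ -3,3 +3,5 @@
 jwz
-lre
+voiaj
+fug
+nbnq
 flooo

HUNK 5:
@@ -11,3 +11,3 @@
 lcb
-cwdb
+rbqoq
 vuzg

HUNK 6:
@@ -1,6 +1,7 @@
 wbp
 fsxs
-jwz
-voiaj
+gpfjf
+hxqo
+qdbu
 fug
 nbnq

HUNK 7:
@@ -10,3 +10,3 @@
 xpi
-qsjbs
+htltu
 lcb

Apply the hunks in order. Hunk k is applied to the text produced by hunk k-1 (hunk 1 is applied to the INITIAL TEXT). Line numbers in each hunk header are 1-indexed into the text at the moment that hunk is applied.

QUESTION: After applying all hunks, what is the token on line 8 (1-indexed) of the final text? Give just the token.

Hunk 1: at line 4 remove [ayrsw,fqubr,blgu] add [eqhj] -> 11 lines: wbp fsxs jwz lre flooo eqhj orbp nvn dvs vuzg oypz
Hunk 2: at line 6 remove [orbp,nvn] add [xpi,nadh] -> 11 lines: wbp fsxs jwz lre flooo eqhj xpi nadh dvs vuzg oypz
Hunk 3: at line 6 remove [nadh,dvs] add [qsjbs,lcb,cwdb] -> 12 lines: wbp fsxs jwz lre flooo eqhj xpi qsjbs lcb cwdb vuzg oypz
Hunk 4: at line 3 remove [lre] add [voiaj,fug,nbnq] -> 14 lines: wbp fsxs jwz voiaj fug nbnq flooo eqhj xpi qsjbs lcb cwdb vuzg oypz
Hunk 5: at line 11 remove [cwdb] add [rbqoq] -> 14 lines: wbp fsxs jwz voiaj fug nbnq flooo eqhj xpi qsjbs lcb rbqoq vuzg oypz
Hunk 6: at line 1 remove [jwz,voiaj] add [gpfjf,hxqo,qdbu] -> 15 lines: wbp fsxs gpfjf hxqo qdbu fug nbnq flooo eqhj xpi qsjbs lcb rbqoq vuzg oypz
Hunk 7: at line 10 remove [qsjbs] add [htltu] -> 15 lines: wbp fsxs gpfjf hxqo qdbu fug nbnq flooo eqhj xpi htltu lcb rbqoq vuzg oypz
Final line 8: flooo

Answer: flooo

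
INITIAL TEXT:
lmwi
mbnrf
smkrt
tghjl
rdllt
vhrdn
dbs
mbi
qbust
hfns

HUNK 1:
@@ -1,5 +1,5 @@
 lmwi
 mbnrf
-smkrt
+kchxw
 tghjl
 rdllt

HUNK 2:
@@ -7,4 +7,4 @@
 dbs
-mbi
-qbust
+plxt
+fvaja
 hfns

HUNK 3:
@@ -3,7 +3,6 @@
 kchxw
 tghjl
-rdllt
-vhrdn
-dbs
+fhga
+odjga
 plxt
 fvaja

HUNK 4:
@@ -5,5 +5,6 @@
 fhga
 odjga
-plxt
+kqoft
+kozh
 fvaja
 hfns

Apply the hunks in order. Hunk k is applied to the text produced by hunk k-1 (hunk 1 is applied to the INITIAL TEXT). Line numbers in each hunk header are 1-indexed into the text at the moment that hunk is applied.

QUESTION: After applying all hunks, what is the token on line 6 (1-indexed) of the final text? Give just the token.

Hunk 1: at line 1 remove [smkrt] add [kchxw] -> 10 lines: lmwi mbnrf kchxw tghjl rdllt vhrdn dbs mbi qbust hfns
Hunk 2: at line 7 remove [mbi,qbust] add [plxt,fvaja] -> 10 lines: lmwi mbnrf kchxw tghjl rdllt vhrdn dbs plxt fvaja hfns
Hunk 3: at line 3 remove [rdllt,vhrdn,dbs] add [fhga,odjga] -> 9 lines: lmwi mbnrf kchxw tghjl fhga odjga plxt fvaja hfns
Hunk 4: at line 5 remove [plxt] add [kqoft,kozh] -> 10 lines: lmwi mbnrf kchxw tghjl fhga odjga kqoft kozh fvaja hfns
Final line 6: odjga

Answer: odjga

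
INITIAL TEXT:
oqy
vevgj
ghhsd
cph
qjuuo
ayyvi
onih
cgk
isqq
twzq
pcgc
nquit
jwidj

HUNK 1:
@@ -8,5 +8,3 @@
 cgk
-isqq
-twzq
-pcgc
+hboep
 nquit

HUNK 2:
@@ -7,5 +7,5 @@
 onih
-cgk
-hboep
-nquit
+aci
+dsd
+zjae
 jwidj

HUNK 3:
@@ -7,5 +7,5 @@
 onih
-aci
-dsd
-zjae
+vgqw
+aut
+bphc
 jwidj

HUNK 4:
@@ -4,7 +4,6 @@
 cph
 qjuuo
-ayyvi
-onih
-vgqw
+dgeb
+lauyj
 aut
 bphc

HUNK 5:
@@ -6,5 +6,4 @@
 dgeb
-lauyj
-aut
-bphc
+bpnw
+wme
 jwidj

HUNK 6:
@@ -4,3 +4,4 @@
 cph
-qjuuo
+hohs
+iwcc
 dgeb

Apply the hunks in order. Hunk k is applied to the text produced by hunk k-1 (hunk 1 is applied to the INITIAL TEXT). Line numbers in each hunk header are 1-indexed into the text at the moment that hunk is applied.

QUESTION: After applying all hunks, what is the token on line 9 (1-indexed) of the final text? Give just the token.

Hunk 1: at line 8 remove [isqq,twzq,pcgc] add [hboep] -> 11 lines: oqy vevgj ghhsd cph qjuuo ayyvi onih cgk hboep nquit jwidj
Hunk 2: at line 7 remove [cgk,hboep,nquit] add [aci,dsd,zjae] -> 11 lines: oqy vevgj ghhsd cph qjuuo ayyvi onih aci dsd zjae jwidj
Hunk 3: at line 7 remove [aci,dsd,zjae] add [vgqw,aut,bphc] -> 11 lines: oqy vevgj ghhsd cph qjuuo ayyvi onih vgqw aut bphc jwidj
Hunk 4: at line 4 remove [ayyvi,onih,vgqw] add [dgeb,lauyj] -> 10 lines: oqy vevgj ghhsd cph qjuuo dgeb lauyj aut bphc jwidj
Hunk 5: at line 6 remove [lauyj,aut,bphc] add [bpnw,wme] -> 9 lines: oqy vevgj ghhsd cph qjuuo dgeb bpnw wme jwidj
Hunk 6: at line 4 remove [qjuuo] add [hohs,iwcc] -> 10 lines: oqy vevgj ghhsd cph hohs iwcc dgeb bpnw wme jwidj
Final line 9: wme

Answer: wme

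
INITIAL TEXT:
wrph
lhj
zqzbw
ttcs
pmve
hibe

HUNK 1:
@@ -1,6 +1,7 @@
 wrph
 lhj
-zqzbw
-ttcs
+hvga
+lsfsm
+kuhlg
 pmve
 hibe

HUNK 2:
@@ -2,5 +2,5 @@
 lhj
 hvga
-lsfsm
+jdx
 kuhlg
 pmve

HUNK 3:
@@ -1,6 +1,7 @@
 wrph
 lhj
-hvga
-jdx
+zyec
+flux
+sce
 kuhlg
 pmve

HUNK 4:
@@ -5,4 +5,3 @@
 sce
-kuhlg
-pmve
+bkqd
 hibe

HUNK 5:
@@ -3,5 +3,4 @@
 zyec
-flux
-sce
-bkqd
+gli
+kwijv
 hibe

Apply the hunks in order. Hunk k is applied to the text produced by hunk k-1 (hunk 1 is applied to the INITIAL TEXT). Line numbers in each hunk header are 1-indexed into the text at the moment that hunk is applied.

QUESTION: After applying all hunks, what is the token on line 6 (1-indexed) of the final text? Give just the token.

Hunk 1: at line 1 remove [zqzbw,ttcs] add [hvga,lsfsm,kuhlg] -> 7 lines: wrph lhj hvga lsfsm kuhlg pmve hibe
Hunk 2: at line 2 remove [lsfsm] add [jdx] -> 7 lines: wrph lhj hvga jdx kuhlg pmve hibe
Hunk 3: at line 1 remove [hvga,jdx] add [zyec,flux,sce] -> 8 lines: wrph lhj zyec flux sce kuhlg pmve hibe
Hunk 4: at line 5 remove [kuhlg,pmve] add [bkqd] -> 7 lines: wrph lhj zyec flux sce bkqd hibe
Hunk 5: at line 3 remove [flux,sce,bkqd] add [gli,kwijv] -> 6 lines: wrph lhj zyec gli kwijv hibe
Final line 6: hibe

Answer: hibe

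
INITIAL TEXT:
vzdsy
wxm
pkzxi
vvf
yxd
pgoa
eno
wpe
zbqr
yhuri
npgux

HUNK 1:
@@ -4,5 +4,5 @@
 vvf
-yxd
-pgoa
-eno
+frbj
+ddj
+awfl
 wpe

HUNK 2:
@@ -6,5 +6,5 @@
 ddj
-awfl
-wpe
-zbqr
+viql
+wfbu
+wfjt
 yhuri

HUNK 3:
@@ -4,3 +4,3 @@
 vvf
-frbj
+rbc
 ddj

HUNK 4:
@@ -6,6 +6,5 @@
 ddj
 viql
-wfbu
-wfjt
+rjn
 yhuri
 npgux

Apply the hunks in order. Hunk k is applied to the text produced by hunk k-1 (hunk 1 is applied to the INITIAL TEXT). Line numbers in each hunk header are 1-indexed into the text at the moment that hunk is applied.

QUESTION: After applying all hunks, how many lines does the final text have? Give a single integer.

Hunk 1: at line 4 remove [yxd,pgoa,eno] add [frbj,ddj,awfl] -> 11 lines: vzdsy wxm pkzxi vvf frbj ddj awfl wpe zbqr yhuri npgux
Hunk 2: at line 6 remove [awfl,wpe,zbqr] add [viql,wfbu,wfjt] -> 11 lines: vzdsy wxm pkzxi vvf frbj ddj viql wfbu wfjt yhuri npgux
Hunk 3: at line 4 remove [frbj] add [rbc] -> 11 lines: vzdsy wxm pkzxi vvf rbc ddj viql wfbu wfjt yhuri npgux
Hunk 4: at line 6 remove [wfbu,wfjt] add [rjn] -> 10 lines: vzdsy wxm pkzxi vvf rbc ddj viql rjn yhuri npgux
Final line count: 10

Answer: 10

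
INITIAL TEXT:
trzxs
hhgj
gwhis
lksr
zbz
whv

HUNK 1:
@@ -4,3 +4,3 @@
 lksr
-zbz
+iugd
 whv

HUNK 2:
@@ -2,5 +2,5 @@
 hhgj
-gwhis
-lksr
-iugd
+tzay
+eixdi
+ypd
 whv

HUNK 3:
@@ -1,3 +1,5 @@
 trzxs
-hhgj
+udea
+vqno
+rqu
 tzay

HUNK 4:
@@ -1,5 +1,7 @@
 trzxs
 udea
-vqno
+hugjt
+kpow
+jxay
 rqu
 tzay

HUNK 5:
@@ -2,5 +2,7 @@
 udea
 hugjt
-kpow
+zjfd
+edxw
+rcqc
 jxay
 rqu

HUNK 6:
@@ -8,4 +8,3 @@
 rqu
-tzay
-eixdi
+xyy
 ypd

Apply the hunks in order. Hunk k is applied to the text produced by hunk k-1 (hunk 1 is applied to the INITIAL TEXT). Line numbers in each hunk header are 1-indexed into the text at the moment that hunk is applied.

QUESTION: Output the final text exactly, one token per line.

Hunk 1: at line 4 remove [zbz] add [iugd] -> 6 lines: trzxs hhgj gwhis lksr iugd whv
Hunk 2: at line 2 remove [gwhis,lksr,iugd] add [tzay,eixdi,ypd] -> 6 lines: trzxs hhgj tzay eixdi ypd whv
Hunk 3: at line 1 remove [hhgj] add [udea,vqno,rqu] -> 8 lines: trzxs udea vqno rqu tzay eixdi ypd whv
Hunk 4: at line 1 remove [vqno] add [hugjt,kpow,jxay] -> 10 lines: trzxs udea hugjt kpow jxay rqu tzay eixdi ypd whv
Hunk 5: at line 2 remove [kpow] add [zjfd,edxw,rcqc] -> 12 lines: trzxs udea hugjt zjfd edxw rcqc jxay rqu tzay eixdi ypd whv
Hunk 6: at line 8 remove [tzay,eixdi] add [xyy] -> 11 lines: trzxs udea hugjt zjfd edxw rcqc jxay rqu xyy ypd whv

Answer: trzxs
udea
hugjt
zjfd
edxw
rcqc
jxay
rqu
xyy
ypd
whv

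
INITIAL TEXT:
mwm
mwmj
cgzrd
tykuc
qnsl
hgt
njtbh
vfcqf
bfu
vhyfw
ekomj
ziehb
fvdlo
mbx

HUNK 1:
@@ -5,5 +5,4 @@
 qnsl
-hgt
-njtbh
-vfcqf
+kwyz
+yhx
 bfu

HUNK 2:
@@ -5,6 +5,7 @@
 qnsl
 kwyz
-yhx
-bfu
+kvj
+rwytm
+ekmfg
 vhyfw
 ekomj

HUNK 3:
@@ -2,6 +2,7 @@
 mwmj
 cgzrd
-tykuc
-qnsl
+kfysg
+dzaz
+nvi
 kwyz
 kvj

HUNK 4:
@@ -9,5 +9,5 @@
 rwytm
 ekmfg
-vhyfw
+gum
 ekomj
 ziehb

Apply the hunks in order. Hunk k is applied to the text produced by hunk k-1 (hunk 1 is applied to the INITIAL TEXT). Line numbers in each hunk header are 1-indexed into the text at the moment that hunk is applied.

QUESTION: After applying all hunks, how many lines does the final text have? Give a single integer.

Hunk 1: at line 5 remove [hgt,njtbh,vfcqf] add [kwyz,yhx] -> 13 lines: mwm mwmj cgzrd tykuc qnsl kwyz yhx bfu vhyfw ekomj ziehb fvdlo mbx
Hunk 2: at line 5 remove [yhx,bfu] add [kvj,rwytm,ekmfg] -> 14 lines: mwm mwmj cgzrd tykuc qnsl kwyz kvj rwytm ekmfg vhyfw ekomj ziehb fvdlo mbx
Hunk 3: at line 2 remove [tykuc,qnsl] add [kfysg,dzaz,nvi] -> 15 lines: mwm mwmj cgzrd kfysg dzaz nvi kwyz kvj rwytm ekmfg vhyfw ekomj ziehb fvdlo mbx
Hunk 4: at line 9 remove [vhyfw] add [gum] -> 15 lines: mwm mwmj cgzrd kfysg dzaz nvi kwyz kvj rwytm ekmfg gum ekomj ziehb fvdlo mbx
Final line count: 15

Answer: 15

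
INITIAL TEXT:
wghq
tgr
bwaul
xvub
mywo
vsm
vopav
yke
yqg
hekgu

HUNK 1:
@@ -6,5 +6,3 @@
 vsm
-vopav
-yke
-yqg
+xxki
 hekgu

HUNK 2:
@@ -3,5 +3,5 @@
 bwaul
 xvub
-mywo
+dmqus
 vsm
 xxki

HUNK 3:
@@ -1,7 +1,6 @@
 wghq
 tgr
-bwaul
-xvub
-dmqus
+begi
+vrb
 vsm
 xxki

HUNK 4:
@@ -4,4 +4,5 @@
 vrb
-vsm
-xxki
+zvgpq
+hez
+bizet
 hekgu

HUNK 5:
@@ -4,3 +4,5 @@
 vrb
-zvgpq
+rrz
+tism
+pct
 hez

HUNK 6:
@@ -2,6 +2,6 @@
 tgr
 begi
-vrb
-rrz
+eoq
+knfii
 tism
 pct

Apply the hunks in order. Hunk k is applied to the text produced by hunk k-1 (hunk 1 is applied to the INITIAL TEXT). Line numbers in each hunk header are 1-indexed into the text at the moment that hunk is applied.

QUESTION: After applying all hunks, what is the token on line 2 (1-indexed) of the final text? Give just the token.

Answer: tgr

Derivation:
Hunk 1: at line 6 remove [vopav,yke,yqg] add [xxki] -> 8 lines: wghq tgr bwaul xvub mywo vsm xxki hekgu
Hunk 2: at line 3 remove [mywo] add [dmqus] -> 8 lines: wghq tgr bwaul xvub dmqus vsm xxki hekgu
Hunk 3: at line 1 remove [bwaul,xvub,dmqus] add [begi,vrb] -> 7 lines: wghq tgr begi vrb vsm xxki hekgu
Hunk 4: at line 4 remove [vsm,xxki] add [zvgpq,hez,bizet] -> 8 lines: wghq tgr begi vrb zvgpq hez bizet hekgu
Hunk 5: at line 4 remove [zvgpq] add [rrz,tism,pct] -> 10 lines: wghq tgr begi vrb rrz tism pct hez bizet hekgu
Hunk 6: at line 2 remove [vrb,rrz] add [eoq,knfii] -> 10 lines: wghq tgr begi eoq knfii tism pct hez bizet hekgu
Final line 2: tgr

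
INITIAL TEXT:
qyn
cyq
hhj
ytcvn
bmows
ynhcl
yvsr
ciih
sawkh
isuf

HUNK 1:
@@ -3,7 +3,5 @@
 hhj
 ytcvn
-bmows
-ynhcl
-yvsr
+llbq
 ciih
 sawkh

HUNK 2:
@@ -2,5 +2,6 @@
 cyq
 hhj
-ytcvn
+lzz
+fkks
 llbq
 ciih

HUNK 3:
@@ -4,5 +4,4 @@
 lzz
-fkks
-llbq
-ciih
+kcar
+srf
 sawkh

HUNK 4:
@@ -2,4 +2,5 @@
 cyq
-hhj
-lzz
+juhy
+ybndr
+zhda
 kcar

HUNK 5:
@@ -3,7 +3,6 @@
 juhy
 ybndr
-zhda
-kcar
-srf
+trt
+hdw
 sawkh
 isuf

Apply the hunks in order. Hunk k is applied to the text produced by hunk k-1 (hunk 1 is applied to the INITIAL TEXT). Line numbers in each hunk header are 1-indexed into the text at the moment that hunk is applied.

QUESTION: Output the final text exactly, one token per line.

Answer: qyn
cyq
juhy
ybndr
trt
hdw
sawkh
isuf

Derivation:
Hunk 1: at line 3 remove [bmows,ynhcl,yvsr] add [llbq] -> 8 lines: qyn cyq hhj ytcvn llbq ciih sawkh isuf
Hunk 2: at line 2 remove [ytcvn] add [lzz,fkks] -> 9 lines: qyn cyq hhj lzz fkks llbq ciih sawkh isuf
Hunk 3: at line 4 remove [fkks,llbq,ciih] add [kcar,srf] -> 8 lines: qyn cyq hhj lzz kcar srf sawkh isuf
Hunk 4: at line 2 remove [hhj,lzz] add [juhy,ybndr,zhda] -> 9 lines: qyn cyq juhy ybndr zhda kcar srf sawkh isuf
Hunk 5: at line 3 remove [zhda,kcar,srf] add [trt,hdw] -> 8 lines: qyn cyq juhy ybndr trt hdw sawkh isuf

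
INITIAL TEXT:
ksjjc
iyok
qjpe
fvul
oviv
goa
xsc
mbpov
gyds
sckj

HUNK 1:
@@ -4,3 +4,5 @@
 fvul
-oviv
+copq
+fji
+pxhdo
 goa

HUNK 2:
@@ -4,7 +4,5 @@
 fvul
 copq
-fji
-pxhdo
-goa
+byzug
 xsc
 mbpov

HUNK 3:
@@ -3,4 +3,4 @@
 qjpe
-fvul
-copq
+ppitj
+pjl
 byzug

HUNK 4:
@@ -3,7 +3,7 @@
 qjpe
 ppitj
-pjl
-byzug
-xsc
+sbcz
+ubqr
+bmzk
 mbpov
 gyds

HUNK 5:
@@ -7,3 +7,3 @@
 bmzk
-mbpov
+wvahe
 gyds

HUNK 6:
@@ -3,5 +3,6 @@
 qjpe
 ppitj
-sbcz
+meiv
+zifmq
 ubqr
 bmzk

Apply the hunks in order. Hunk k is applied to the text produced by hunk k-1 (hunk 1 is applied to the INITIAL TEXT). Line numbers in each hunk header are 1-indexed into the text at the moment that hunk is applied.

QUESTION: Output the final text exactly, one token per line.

Answer: ksjjc
iyok
qjpe
ppitj
meiv
zifmq
ubqr
bmzk
wvahe
gyds
sckj

Derivation:
Hunk 1: at line 4 remove [oviv] add [copq,fji,pxhdo] -> 12 lines: ksjjc iyok qjpe fvul copq fji pxhdo goa xsc mbpov gyds sckj
Hunk 2: at line 4 remove [fji,pxhdo,goa] add [byzug] -> 10 lines: ksjjc iyok qjpe fvul copq byzug xsc mbpov gyds sckj
Hunk 3: at line 3 remove [fvul,copq] add [ppitj,pjl] -> 10 lines: ksjjc iyok qjpe ppitj pjl byzug xsc mbpov gyds sckj
Hunk 4: at line 3 remove [pjl,byzug,xsc] add [sbcz,ubqr,bmzk] -> 10 lines: ksjjc iyok qjpe ppitj sbcz ubqr bmzk mbpov gyds sckj
Hunk 5: at line 7 remove [mbpov] add [wvahe] -> 10 lines: ksjjc iyok qjpe ppitj sbcz ubqr bmzk wvahe gyds sckj
Hunk 6: at line 3 remove [sbcz] add [meiv,zifmq] -> 11 lines: ksjjc iyok qjpe ppitj meiv zifmq ubqr bmzk wvahe gyds sckj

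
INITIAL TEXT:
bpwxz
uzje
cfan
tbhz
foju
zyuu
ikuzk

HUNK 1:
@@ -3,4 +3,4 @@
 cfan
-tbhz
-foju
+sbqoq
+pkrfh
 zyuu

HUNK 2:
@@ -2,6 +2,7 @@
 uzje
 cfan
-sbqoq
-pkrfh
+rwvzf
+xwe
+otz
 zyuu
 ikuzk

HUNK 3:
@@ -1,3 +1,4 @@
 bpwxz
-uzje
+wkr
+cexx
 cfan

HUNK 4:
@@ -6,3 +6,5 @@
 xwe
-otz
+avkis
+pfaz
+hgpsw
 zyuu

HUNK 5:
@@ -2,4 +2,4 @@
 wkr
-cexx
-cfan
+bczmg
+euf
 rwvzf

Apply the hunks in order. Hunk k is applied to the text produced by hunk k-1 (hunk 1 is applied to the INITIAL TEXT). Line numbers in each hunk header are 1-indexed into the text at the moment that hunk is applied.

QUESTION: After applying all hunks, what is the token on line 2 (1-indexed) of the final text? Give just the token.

Hunk 1: at line 3 remove [tbhz,foju] add [sbqoq,pkrfh] -> 7 lines: bpwxz uzje cfan sbqoq pkrfh zyuu ikuzk
Hunk 2: at line 2 remove [sbqoq,pkrfh] add [rwvzf,xwe,otz] -> 8 lines: bpwxz uzje cfan rwvzf xwe otz zyuu ikuzk
Hunk 3: at line 1 remove [uzje] add [wkr,cexx] -> 9 lines: bpwxz wkr cexx cfan rwvzf xwe otz zyuu ikuzk
Hunk 4: at line 6 remove [otz] add [avkis,pfaz,hgpsw] -> 11 lines: bpwxz wkr cexx cfan rwvzf xwe avkis pfaz hgpsw zyuu ikuzk
Hunk 5: at line 2 remove [cexx,cfan] add [bczmg,euf] -> 11 lines: bpwxz wkr bczmg euf rwvzf xwe avkis pfaz hgpsw zyuu ikuzk
Final line 2: wkr

Answer: wkr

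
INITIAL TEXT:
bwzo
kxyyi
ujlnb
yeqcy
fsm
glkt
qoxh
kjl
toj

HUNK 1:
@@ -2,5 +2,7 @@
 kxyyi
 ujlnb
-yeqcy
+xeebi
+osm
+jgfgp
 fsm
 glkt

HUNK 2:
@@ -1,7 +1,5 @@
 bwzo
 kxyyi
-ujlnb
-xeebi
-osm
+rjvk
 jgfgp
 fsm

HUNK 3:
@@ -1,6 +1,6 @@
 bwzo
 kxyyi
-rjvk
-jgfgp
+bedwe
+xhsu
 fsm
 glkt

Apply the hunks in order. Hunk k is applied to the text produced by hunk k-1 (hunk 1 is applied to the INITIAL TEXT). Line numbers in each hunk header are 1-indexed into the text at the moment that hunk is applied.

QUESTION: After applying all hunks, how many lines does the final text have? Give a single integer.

Answer: 9

Derivation:
Hunk 1: at line 2 remove [yeqcy] add [xeebi,osm,jgfgp] -> 11 lines: bwzo kxyyi ujlnb xeebi osm jgfgp fsm glkt qoxh kjl toj
Hunk 2: at line 1 remove [ujlnb,xeebi,osm] add [rjvk] -> 9 lines: bwzo kxyyi rjvk jgfgp fsm glkt qoxh kjl toj
Hunk 3: at line 1 remove [rjvk,jgfgp] add [bedwe,xhsu] -> 9 lines: bwzo kxyyi bedwe xhsu fsm glkt qoxh kjl toj
Final line count: 9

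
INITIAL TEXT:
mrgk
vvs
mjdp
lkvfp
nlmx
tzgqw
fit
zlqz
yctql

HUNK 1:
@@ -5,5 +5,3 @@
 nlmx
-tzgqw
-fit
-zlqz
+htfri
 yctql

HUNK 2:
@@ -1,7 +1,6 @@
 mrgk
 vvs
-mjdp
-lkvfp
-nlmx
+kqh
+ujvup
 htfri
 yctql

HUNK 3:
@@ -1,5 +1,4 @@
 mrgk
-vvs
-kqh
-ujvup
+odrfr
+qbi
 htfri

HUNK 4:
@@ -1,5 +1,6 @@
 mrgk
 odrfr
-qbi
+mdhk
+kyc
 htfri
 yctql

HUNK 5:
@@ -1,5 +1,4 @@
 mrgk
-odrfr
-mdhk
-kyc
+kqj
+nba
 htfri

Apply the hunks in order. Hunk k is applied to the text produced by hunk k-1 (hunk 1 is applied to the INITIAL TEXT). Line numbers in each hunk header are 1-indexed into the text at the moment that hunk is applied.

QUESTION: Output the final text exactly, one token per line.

Hunk 1: at line 5 remove [tzgqw,fit,zlqz] add [htfri] -> 7 lines: mrgk vvs mjdp lkvfp nlmx htfri yctql
Hunk 2: at line 1 remove [mjdp,lkvfp,nlmx] add [kqh,ujvup] -> 6 lines: mrgk vvs kqh ujvup htfri yctql
Hunk 3: at line 1 remove [vvs,kqh,ujvup] add [odrfr,qbi] -> 5 lines: mrgk odrfr qbi htfri yctql
Hunk 4: at line 1 remove [qbi] add [mdhk,kyc] -> 6 lines: mrgk odrfr mdhk kyc htfri yctql
Hunk 5: at line 1 remove [odrfr,mdhk,kyc] add [kqj,nba] -> 5 lines: mrgk kqj nba htfri yctql

Answer: mrgk
kqj
nba
htfri
yctql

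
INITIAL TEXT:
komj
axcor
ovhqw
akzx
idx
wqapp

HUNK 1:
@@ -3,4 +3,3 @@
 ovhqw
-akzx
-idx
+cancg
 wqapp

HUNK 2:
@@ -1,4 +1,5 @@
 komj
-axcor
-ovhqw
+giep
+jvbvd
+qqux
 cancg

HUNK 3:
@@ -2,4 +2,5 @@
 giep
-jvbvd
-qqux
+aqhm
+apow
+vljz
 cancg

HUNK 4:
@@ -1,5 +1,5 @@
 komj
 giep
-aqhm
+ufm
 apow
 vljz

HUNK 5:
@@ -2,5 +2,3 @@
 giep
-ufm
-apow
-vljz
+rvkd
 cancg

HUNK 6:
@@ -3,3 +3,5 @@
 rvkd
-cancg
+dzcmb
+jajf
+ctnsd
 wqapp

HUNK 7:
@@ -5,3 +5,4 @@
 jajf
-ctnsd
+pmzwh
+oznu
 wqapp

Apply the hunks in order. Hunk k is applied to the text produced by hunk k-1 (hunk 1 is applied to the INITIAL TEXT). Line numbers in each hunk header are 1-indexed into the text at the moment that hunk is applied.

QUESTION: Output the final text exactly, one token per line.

Answer: komj
giep
rvkd
dzcmb
jajf
pmzwh
oznu
wqapp

Derivation:
Hunk 1: at line 3 remove [akzx,idx] add [cancg] -> 5 lines: komj axcor ovhqw cancg wqapp
Hunk 2: at line 1 remove [axcor,ovhqw] add [giep,jvbvd,qqux] -> 6 lines: komj giep jvbvd qqux cancg wqapp
Hunk 3: at line 2 remove [jvbvd,qqux] add [aqhm,apow,vljz] -> 7 lines: komj giep aqhm apow vljz cancg wqapp
Hunk 4: at line 1 remove [aqhm] add [ufm] -> 7 lines: komj giep ufm apow vljz cancg wqapp
Hunk 5: at line 2 remove [ufm,apow,vljz] add [rvkd] -> 5 lines: komj giep rvkd cancg wqapp
Hunk 6: at line 3 remove [cancg] add [dzcmb,jajf,ctnsd] -> 7 lines: komj giep rvkd dzcmb jajf ctnsd wqapp
Hunk 7: at line 5 remove [ctnsd] add [pmzwh,oznu] -> 8 lines: komj giep rvkd dzcmb jajf pmzwh oznu wqapp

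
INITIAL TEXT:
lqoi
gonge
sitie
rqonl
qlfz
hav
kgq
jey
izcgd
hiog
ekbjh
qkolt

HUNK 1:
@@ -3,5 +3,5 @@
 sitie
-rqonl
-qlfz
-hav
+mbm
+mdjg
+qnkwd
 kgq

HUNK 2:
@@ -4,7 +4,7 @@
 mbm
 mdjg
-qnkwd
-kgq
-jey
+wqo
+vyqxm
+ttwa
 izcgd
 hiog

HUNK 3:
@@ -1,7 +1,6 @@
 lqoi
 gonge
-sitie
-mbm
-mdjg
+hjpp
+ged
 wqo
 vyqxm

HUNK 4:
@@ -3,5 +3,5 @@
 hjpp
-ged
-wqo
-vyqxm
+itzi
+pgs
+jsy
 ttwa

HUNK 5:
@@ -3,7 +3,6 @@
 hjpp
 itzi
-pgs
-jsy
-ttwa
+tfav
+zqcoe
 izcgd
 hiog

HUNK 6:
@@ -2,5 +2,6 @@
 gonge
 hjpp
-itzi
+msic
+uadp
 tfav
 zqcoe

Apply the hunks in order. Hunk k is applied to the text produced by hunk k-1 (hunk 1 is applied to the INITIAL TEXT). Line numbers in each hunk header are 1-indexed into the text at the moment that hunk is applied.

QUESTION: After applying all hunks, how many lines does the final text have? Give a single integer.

Answer: 11

Derivation:
Hunk 1: at line 3 remove [rqonl,qlfz,hav] add [mbm,mdjg,qnkwd] -> 12 lines: lqoi gonge sitie mbm mdjg qnkwd kgq jey izcgd hiog ekbjh qkolt
Hunk 2: at line 4 remove [qnkwd,kgq,jey] add [wqo,vyqxm,ttwa] -> 12 lines: lqoi gonge sitie mbm mdjg wqo vyqxm ttwa izcgd hiog ekbjh qkolt
Hunk 3: at line 1 remove [sitie,mbm,mdjg] add [hjpp,ged] -> 11 lines: lqoi gonge hjpp ged wqo vyqxm ttwa izcgd hiog ekbjh qkolt
Hunk 4: at line 3 remove [ged,wqo,vyqxm] add [itzi,pgs,jsy] -> 11 lines: lqoi gonge hjpp itzi pgs jsy ttwa izcgd hiog ekbjh qkolt
Hunk 5: at line 3 remove [pgs,jsy,ttwa] add [tfav,zqcoe] -> 10 lines: lqoi gonge hjpp itzi tfav zqcoe izcgd hiog ekbjh qkolt
Hunk 6: at line 2 remove [itzi] add [msic,uadp] -> 11 lines: lqoi gonge hjpp msic uadp tfav zqcoe izcgd hiog ekbjh qkolt
Final line count: 11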